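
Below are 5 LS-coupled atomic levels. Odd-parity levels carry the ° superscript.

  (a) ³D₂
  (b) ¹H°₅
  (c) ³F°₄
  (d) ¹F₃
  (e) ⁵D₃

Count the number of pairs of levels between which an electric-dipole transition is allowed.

(a)–(b): forbidden (ΔS, ΔL, ΔJ).
(a)–(c): forbidden (ΔJ).
(a)–(d): forbidden (parity, ΔS).
(a)–(e): forbidden (parity, ΔS).
(b)–(c): forbidden (parity, ΔS, ΔL).
(b)–(d): forbidden (ΔL, ΔJ).
(b)–(e): forbidden (ΔS, ΔL, ΔJ).
(c)–(d): forbidden (ΔS).
(c)–(e): forbidden (ΔS).
(d)–(e): forbidden (parity, ΔS).
Allowed pairs: 0 of 10.

0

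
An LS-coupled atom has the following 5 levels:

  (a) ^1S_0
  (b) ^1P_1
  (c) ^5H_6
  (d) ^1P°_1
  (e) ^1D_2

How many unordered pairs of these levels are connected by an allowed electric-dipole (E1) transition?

3

(a)–(b): forbidden (parity).
(a)–(c): forbidden (parity, ΔS, ΔL, ΔJ).
(a)–(d): allowed.
(a)–(e): forbidden (parity, ΔL, ΔJ).
(b)–(c): forbidden (parity, ΔS, ΔL, ΔJ).
(b)–(d): allowed.
(b)–(e): forbidden (parity).
(c)–(d): forbidden (ΔS, ΔL, ΔJ).
(c)–(e): forbidden (parity, ΔS, ΔL, ΔJ).
(d)–(e): allowed.
Allowed pairs: 3 of 10.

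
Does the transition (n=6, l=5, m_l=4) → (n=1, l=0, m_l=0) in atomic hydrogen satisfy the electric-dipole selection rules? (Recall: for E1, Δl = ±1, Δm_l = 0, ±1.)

forbidden

Δl = 0 − 5 = -5; the E1 rule Δl = ±1 is violated.
m_l: 4 → 0 (Δm_l = -4). |Δm_l| ≤ 1 violated.
The transition is electric-dipole forbidden.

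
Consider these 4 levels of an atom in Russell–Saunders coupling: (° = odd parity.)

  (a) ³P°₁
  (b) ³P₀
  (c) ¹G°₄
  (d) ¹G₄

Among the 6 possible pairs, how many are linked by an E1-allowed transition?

(a)–(b): allowed.
(a)–(c): forbidden (parity, ΔS, ΔL, ΔJ).
(a)–(d): forbidden (ΔS, ΔL, ΔJ).
(b)–(c): forbidden (ΔS, ΔL, ΔJ).
(b)–(d): forbidden (parity, ΔS, ΔL, ΔJ).
(c)–(d): allowed.
Allowed pairs: 2 of 6.

2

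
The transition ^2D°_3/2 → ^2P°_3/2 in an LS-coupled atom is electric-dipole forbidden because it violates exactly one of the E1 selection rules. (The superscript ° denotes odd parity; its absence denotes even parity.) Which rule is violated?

parity

Reading off the term symbols: S 1/2→1/2, L 2→1, J 3/2→3/2, parity odd→odd.
Parity must change: odd → odd — fails.
ΔS = 0: S: 1/2 → 1/2 — ok.
ΔL = 0, ±1 (not L=0↔0): L: 2 → 1, ΔL = -1 — ok.
ΔJ = 0, ±1 (not J=0↔0): J: 3/2 → 3/2, ΔJ = +0 — ok.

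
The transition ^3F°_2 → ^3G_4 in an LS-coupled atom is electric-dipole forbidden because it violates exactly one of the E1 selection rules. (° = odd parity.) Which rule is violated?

the ΔJ = 0, ±1 rule

Initial level: S=1, L=3, J=2, parity odd. Final level: S=1, L=4, J=4, parity even.
ΔS = 0: S: 1 → 1 — passes.
ΔJ = 0, ±1 (not J=0↔0): J: 2 → 4, ΔJ = +2 — fails.
ΔL = 0, ±1 (not L=0↔0): L: 3 → 4, ΔL = +1 — passes.
Parity must change: odd → even — passes.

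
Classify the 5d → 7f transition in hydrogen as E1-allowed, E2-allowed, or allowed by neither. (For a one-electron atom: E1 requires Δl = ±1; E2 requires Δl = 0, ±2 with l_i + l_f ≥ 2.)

E1

Δl = 3 − 2 = +1; l_i + l_f = 5.
E1 (Δl = ±1): satisfied.
E2 (Δl = 0,±2, l_i+l_f ≥ 2): not satisfied.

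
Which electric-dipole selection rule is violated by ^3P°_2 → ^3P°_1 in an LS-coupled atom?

Reading off the term symbols: S 1→1, L 1→1, J 2→1, parity odd→odd.
Parity must change: odd → odd — fails.
ΔS = 0: S: 1 → 1 — passes.
ΔL = 0, ±1 (not L=0↔0): L: 1 → 1, ΔL = +0 — passes.
ΔJ = 0, ±1 (not J=0↔0): J: 2 → 1, ΔJ = -1 — passes.

parity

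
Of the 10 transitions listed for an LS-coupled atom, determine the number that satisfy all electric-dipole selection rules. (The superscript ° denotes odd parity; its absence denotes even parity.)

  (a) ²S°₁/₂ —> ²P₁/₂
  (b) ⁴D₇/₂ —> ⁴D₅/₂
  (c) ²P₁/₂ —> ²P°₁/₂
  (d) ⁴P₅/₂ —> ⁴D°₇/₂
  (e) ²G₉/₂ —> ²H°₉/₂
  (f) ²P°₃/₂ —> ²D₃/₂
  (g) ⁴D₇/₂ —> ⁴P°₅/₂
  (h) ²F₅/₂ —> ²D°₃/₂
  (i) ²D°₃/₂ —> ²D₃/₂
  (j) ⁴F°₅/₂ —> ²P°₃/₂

(a) allowed
(b) forbidden (parity fails)
(c) allowed
(d) allowed
(e) allowed
(f) allowed
(g) allowed
(h) allowed
(i) allowed
(j) forbidden (parity, ΔS, ΔL fail)
Total allowed: 8 of 10.

8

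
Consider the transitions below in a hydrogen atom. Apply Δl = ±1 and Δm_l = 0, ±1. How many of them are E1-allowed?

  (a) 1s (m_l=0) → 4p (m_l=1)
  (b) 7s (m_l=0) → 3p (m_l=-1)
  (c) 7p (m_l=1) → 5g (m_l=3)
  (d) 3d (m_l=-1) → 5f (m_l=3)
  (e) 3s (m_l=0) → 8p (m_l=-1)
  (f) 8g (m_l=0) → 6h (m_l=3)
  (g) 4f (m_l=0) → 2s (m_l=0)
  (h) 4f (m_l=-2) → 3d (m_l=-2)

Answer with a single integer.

(a) allowed
(b) allowed
(c) forbidden — Δl = +3 (E1 requires Δl = ±1); Δm_l = +2 (E1 requires Δm_l = 0, ±1)
(d) forbidden — Δm_l = +4 (E1 requires Δm_l = 0, ±1)
(e) allowed
(f) forbidden — Δm_l = +3 (E1 requires Δm_l = 0, ±1)
(g) forbidden — Δl = -3 (E1 requires Δl = ±1)
(h) allowed
Total allowed: 4 of 8.

4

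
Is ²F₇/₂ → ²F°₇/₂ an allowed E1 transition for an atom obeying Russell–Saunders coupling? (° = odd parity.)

allowed

ΔS = 0: S: 1/2 → 1/2 — ok.
ΔL = 0, ±1 (not L=0↔0): L: 3 → 3, ΔL = +0 — ok.
Parity must change: even → odd — ok.
ΔJ = 0, ±1 (not J=0↔0): J: 7/2 → 7/2, ΔJ = +0 — ok.
All four E1 rules are satisfied.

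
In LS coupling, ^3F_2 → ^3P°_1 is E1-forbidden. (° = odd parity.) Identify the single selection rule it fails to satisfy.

the ΔL = 0, ±1 rule

Parity must change: even → odd — satisfied.
ΔS = 0: S: 1 → 1 — satisfied.
ΔL = 0, ±1 (not L=0↔0): L: 3 → 1, ΔL = -2 — violated.
ΔJ = 0, ±1 (not J=0↔0): J: 2 → 1, ΔJ = -1 — satisfied.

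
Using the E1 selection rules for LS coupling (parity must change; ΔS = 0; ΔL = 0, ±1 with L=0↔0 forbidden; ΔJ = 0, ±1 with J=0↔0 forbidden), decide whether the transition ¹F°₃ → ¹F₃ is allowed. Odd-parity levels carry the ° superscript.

Initial level: S=0, L=3, J=3, parity odd. Final level: S=0, L=3, J=3, parity even.
Parity must change: odd → even — ok.
ΔS = 0: S: 0 → 0 — ok.
ΔL = 0, ±1 (not L=0↔0): L: 3 → 3, ΔL = +0 — ok.
ΔJ = 0, ±1 (not J=0↔0): J: 3 → 3, ΔJ = +0 — ok.
All four E1 rules are satisfied.

allowed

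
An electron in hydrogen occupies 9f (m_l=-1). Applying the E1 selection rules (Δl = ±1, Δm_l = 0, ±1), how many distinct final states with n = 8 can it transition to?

6

E1 requires Δl = ±1, so l_f ∈ {2, 4}; with 0 ≤ l_f ≤ n_f−1 = 7, the allowed l_f values are {2, 4}.
For l_f = 2: m_f ∈ {m_i−1, m_i, m_i+1} ∩ [−2, 2] = {-2, -1, 0} → 3 states.
For l_f = 4: m_f ∈ {m_i−1, m_i, m_i+1} ∩ [−4, 4] = {-2, -1, 0} → 3 states.
Total: 6.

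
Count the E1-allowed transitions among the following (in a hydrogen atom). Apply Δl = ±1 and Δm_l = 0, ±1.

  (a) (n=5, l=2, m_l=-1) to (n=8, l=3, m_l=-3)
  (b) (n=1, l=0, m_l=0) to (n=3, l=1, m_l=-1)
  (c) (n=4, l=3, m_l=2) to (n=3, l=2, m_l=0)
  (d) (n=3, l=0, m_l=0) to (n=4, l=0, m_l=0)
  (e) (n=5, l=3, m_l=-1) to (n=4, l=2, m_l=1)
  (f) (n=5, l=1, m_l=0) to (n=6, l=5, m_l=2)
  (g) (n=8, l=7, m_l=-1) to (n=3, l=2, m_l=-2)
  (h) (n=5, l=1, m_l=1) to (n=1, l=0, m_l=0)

(a) forbidden — Δm_l = -2 (E1 requires Δm_l = 0, ±1)
(b) allowed
(c) forbidden — Δm_l = -2 (E1 requires Δm_l = 0, ±1)
(d) forbidden — Δl = +0 (E1 requires Δl = ±1)
(e) forbidden — Δm_l = +2 (E1 requires Δm_l = 0, ±1)
(f) forbidden — Δl = +4 (E1 requires Δl = ±1); Δm_l = +2 (E1 requires Δm_l = 0, ±1)
(g) forbidden — Δl = -5 (E1 requires Δl = ±1)
(h) allowed
Total allowed: 2 of 8.

2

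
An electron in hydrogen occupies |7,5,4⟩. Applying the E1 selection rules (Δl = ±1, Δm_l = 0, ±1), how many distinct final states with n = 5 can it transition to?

E1 requires Δl = ±1, so l_f ∈ {4, 6}; with 0 ≤ l_f ≤ n_f−1 = 4, the allowed l_f values are {4}.
For l_f = 4: m_f ∈ {m_i−1, m_i, m_i+1} ∩ [−4, 4] = {3, 4} → 2 states.
Total: 2.

2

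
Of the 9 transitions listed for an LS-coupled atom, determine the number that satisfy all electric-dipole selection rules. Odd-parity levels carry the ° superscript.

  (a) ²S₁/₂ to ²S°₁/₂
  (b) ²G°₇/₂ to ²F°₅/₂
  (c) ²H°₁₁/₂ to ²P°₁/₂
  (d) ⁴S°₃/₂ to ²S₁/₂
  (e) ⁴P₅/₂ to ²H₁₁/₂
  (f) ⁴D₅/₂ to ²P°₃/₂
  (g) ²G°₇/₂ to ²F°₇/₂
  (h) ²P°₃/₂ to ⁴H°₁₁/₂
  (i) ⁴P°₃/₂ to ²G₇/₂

(a) forbidden (ΔL fails)
(b) forbidden (parity fails)
(c) forbidden (parity, ΔL, ΔJ fail)
(d) forbidden (ΔS, ΔL fail)
(e) forbidden (parity, ΔS, ΔL, ΔJ fail)
(f) forbidden (ΔS fails)
(g) forbidden (parity fails)
(h) forbidden (parity, ΔS, ΔL, ΔJ fail)
(i) forbidden (ΔS, ΔL, ΔJ fail)
Total allowed: 0 of 9.

0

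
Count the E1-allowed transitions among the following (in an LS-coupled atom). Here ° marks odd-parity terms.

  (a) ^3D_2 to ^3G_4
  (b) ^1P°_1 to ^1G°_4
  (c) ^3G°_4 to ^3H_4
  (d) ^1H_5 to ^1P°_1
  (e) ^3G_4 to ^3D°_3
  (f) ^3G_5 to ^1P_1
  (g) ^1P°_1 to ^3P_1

1

(a) forbidden (parity, ΔL, ΔJ fail)
(b) forbidden (parity, ΔL, ΔJ fail)
(c) allowed
(d) forbidden (ΔL, ΔJ fail)
(e) forbidden (ΔL fails)
(f) forbidden (parity, ΔS, ΔL, ΔJ fail)
(g) forbidden (ΔS fails)
Total allowed: 1 of 7.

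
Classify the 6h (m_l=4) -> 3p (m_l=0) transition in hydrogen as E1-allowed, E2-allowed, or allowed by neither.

Δl = 1 − 5 = -4; l_i + l_f = 6.
Δm_l = -4.
E1 (Δl = ±1, |Δm_l| ≤ 1): not satisfied.
E2 (Δl = 0,±2, l_i+l_f ≥ 2, |Δm_l| ≤ 2): not satisfied.

neither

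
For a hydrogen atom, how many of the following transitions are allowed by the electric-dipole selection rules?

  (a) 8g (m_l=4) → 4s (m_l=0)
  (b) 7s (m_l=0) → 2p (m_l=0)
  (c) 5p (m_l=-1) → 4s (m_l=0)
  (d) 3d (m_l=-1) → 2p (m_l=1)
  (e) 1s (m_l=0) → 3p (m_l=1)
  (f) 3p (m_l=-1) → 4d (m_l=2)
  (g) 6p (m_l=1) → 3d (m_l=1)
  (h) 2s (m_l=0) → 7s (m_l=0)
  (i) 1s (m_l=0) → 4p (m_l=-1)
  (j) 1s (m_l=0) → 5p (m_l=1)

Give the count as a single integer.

(a) forbidden — Δl = -4 (E1 requires Δl = ±1); Δm_l = -4 (E1 requires Δm_l = 0, ±1)
(b) allowed
(c) allowed
(d) forbidden — Δm_l = +2 (E1 requires Δm_l = 0, ±1)
(e) allowed
(f) forbidden — Δm_l = +3 (E1 requires Δm_l = 0, ±1)
(g) allowed
(h) forbidden — Δl = +0 (E1 requires Δl = ±1)
(i) allowed
(j) allowed
Total allowed: 6 of 10.

6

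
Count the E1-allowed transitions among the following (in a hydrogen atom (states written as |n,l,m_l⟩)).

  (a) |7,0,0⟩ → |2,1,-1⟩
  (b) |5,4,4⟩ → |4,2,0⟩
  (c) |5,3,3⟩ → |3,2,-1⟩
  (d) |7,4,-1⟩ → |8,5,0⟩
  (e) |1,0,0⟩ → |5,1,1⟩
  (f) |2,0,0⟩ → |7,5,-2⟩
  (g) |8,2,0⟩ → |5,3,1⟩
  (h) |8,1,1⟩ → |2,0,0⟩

(a) allowed
(b) forbidden — Δl = -2 (E1 requires Δl = ±1); Δm_l = -4 (E1 requires Δm_l = 0, ±1)
(c) forbidden — Δm_l = -4 (E1 requires Δm_l = 0, ±1)
(d) allowed
(e) allowed
(f) forbidden — Δl = +5 (E1 requires Δl = ±1); Δm_l = -2 (E1 requires Δm_l = 0, ±1)
(g) allowed
(h) allowed
Total allowed: 5 of 8.

5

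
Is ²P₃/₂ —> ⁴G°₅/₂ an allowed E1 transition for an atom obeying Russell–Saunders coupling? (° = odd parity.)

Reading off the term symbols: S 1/2→3/2, L 1→4, J 3/2→5/2, parity even→odd.
Parity must change: even → odd — ✓.
ΔS = 0: S: 1/2 → 3/2 — ✗.
ΔJ = 0, ±1 (not J=0↔0): J: 3/2 → 5/2, ΔJ = +1 — ✓.
ΔL = 0, ±1 (not L=0↔0): L: 1 → 4, ΔL = +3 — ✗.
Rule(s) violated: ΔS, ΔL.

forbidden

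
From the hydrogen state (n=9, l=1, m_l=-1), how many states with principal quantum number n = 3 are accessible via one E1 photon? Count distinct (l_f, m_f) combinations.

4

E1 requires Δl = ±1, so l_f ∈ {0, 2}; with 0 ≤ l_f ≤ n_f−1 = 2, the allowed l_f values are {0, 2}.
For l_f = 0: m_f ∈ {m_i−1, m_i, m_i+1} ∩ [−0, 0] = {0} → 1 state.
For l_f = 2: m_f ∈ {m_i−1, m_i, m_i+1} ∩ [−2, 2] = {-2, -1, 0} → 3 states.
Total: 4.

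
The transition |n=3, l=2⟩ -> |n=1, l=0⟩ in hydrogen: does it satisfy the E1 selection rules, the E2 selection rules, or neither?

Δl = 0 − 2 = -2; l_i + l_f = 2.
E1 (Δl = ±1): not satisfied.
E2 (Δl = 0,±2, l_i+l_f ≥ 2): satisfied.

E2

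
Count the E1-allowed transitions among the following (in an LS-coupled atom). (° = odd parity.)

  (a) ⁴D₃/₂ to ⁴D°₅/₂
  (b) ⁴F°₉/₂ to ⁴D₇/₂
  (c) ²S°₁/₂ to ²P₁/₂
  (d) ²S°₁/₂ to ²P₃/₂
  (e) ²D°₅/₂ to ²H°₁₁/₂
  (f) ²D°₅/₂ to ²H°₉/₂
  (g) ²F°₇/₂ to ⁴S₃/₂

(a) allowed
(b) allowed
(c) allowed
(d) allowed
(e) forbidden (parity, ΔL, ΔJ fail)
(f) forbidden (parity, ΔL, ΔJ fail)
(g) forbidden (ΔS, ΔL, ΔJ fail)
Total allowed: 4 of 7.

4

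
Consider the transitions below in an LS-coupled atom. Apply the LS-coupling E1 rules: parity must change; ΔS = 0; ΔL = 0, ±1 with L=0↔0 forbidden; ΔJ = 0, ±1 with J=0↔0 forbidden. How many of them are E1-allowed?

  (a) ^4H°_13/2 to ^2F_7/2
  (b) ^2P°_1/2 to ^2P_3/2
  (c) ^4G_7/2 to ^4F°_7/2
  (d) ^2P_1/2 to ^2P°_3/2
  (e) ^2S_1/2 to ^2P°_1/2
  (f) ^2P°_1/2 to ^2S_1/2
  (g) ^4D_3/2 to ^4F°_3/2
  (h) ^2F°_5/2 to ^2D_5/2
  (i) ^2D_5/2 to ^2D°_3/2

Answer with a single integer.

8

(a) forbidden (ΔS, ΔL, ΔJ fail)
(b) allowed
(c) allowed
(d) allowed
(e) allowed
(f) allowed
(g) allowed
(h) allowed
(i) allowed
Total allowed: 8 of 9.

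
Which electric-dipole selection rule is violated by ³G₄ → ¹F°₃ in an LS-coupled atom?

the ΔS = 0 rule

Initial level: S=1, L=4, J=4, parity even. Final level: S=0, L=3, J=3, parity odd.
ΔJ = 0, ±1 (not J=0↔0): J: 4 → 3, ΔJ = -1 — satisfied.
Parity must change: even → odd — satisfied.
ΔS = 0: S: 1 → 0 — violated.
ΔL = 0, ±1 (not L=0↔0): L: 4 → 3, ΔL = -1 — satisfied.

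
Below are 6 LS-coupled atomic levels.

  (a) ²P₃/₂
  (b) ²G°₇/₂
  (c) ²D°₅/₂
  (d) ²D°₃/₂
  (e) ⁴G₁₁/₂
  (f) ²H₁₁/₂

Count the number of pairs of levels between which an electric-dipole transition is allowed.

2

(a)–(b): forbidden (ΔL, ΔJ).
(a)–(c): allowed.
(a)–(d): allowed.
(a)–(e): forbidden (parity, ΔS, ΔL, ΔJ).
(a)–(f): forbidden (parity, ΔL, ΔJ).
(b)–(c): forbidden (parity, ΔL).
(b)–(d): forbidden (parity, ΔL, ΔJ).
(b)–(e): forbidden (ΔS, ΔJ).
(b)–(f): forbidden (ΔJ).
(c)–(d): forbidden (parity).
(c)–(e): forbidden (ΔS, ΔL, ΔJ).
(c)–(f): forbidden (ΔL, ΔJ).
(d)–(e): forbidden (ΔS, ΔL, ΔJ).
(d)–(f): forbidden (ΔL, ΔJ).
(e)–(f): forbidden (parity, ΔS).
Allowed pairs: 2 of 15.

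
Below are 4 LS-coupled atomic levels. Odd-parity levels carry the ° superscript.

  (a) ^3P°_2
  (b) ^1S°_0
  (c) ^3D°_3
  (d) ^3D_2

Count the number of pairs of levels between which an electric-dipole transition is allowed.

(a)–(b): forbidden (parity, ΔS, ΔJ).
(a)–(c): forbidden (parity).
(a)–(d): allowed.
(b)–(c): forbidden (parity, ΔS, ΔL, ΔJ).
(b)–(d): forbidden (ΔS, ΔL, ΔJ).
(c)–(d): allowed.
Allowed pairs: 2 of 6.

2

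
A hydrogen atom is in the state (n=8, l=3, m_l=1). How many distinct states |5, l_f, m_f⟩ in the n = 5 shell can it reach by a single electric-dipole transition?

6

E1 requires Δl = ±1, so l_f ∈ {2, 4}; with 0 ≤ l_f ≤ n_f−1 = 4, the allowed l_f values are {2, 4}.
For l_f = 2: m_f ∈ {m_i−1, m_i, m_i+1} ∩ [−2, 2] = {0, 1, 2} → 3 states.
For l_f = 4: m_f ∈ {m_i−1, m_i, m_i+1} ∩ [−4, 4] = {0, 1, 2} → 3 states.
Total: 6.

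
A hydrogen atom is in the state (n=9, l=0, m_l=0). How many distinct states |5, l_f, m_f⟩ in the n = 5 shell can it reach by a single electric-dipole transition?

3

E1 requires Δl = ±1, so l_f ∈ {-1, 1}; with 0 ≤ l_f ≤ n_f−1 = 4, the allowed l_f values are {1}.
For l_f = 1: m_f ∈ {m_i−1, m_i, m_i+1} ∩ [−1, 1] = {-1, 0, 1} → 3 states.
Total: 3.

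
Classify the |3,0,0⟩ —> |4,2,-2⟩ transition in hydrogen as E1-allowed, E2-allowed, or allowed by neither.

Δl = 2 − 0 = +2; l_i + l_f = 2.
Δm_l = -2.
E1 (Δl = ±1, |Δm_l| ≤ 1): not satisfied.
E2 (Δl = 0,±2, l_i+l_f ≥ 2, |Δm_l| ≤ 2): satisfied.

E2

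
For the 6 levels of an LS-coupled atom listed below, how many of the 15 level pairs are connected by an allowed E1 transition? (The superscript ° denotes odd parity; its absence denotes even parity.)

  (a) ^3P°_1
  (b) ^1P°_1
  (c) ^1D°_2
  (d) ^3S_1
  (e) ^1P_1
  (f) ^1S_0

(a)–(b): forbidden (parity, ΔS).
(a)–(c): forbidden (parity, ΔS).
(a)–(d): allowed.
(a)–(e): forbidden (ΔS).
(a)–(f): forbidden (ΔS).
(b)–(c): forbidden (parity).
(b)–(d): forbidden (ΔS).
(b)–(e): allowed.
(b)–(f): allowed.
(c)–(d): forbidden (ΔS, ΔL).
(c)–(e): allowed.
(c)–(f): forbidden (ΔL, ΔJ).
(d)–(e): forbidden (parity, ΔS).
(d)–(f): forbidden (parity, ΔS, ΔL).
(e)–(f): forbidden (parity).
Allowed pairs: 4 of 15.

4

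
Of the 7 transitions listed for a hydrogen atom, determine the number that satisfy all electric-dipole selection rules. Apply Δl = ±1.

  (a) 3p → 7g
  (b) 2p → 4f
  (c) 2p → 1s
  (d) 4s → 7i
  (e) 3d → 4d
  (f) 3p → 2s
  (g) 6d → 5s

2

(a) forbidden — Δl = +3 (E1 requires Δl = ±1)
(b) forbidden — Δl = +2 (E1 requires Δl = ±1)
(c) allowed
(d) forbidden — Δl = +6 (E1 requires Δl = ±1)
(e) forbidden — Δl = +0 (E1 requires Δl = ±1)
(f) allowed
(g) forbidden — Δl = -2 (E1 requires Δl = ±1)
Total allowed: 2 of 7.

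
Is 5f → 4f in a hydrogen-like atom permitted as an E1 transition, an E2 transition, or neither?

E2

Δl = 3 − 3 = +0; l_i + l_f = 6.
E1 (Δl = ±1): not satisfied.
E2 (Δl = 0,±2, l_i+l_f ≥ 2): satisfied.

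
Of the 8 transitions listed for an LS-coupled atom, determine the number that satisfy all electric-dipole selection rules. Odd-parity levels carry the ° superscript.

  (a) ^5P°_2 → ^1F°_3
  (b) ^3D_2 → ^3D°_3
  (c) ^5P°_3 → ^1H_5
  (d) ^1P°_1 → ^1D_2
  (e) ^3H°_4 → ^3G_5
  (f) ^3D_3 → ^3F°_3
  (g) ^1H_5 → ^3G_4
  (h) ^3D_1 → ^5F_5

4

(a) forbidden (parity, ΔS, ΔL fail)
(b) allowed
(c) forbidden (ΔS, ΔL, ΔJ fail)
(d) allowed
(e) allowed
(f) allowed
(g) forbidden (parity, ΔS fail)
(h) forbidden (parity, ΔS, ΔJ fail)
Total allowed: 4 of 8.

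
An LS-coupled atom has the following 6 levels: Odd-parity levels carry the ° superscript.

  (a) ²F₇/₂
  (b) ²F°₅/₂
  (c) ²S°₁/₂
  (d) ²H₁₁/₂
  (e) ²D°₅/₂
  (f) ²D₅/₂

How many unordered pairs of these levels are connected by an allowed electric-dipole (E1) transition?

4

(a)–(b): allowed.
(a)–(c): forbidden (ΔL, ΔJ).
(a)–(d): forbidden (parity, ΔL, ΔJ).
(a)–(e): allowed.
(a)–(f): forbidden (parity).
(b)–(c): forbidden (parity, ΔL, ΔJ).
(b)–(d): forbidden (ΔL, ΔJ).
(b)–(e): forbidden (parity).
(b)–(f): allowed.
(c)–(d): forbidden (ΔL, ΔJ).
(c)–(e): forbidden (parity, ΔL, ΔJ).
(c)–(f): forbidden (ΔL, ΔJ).
(d)–(e): forbidden (ΔL, ΔJ).
(d)–(f): forbidden (parity, ΔL, ΔJ).
(e)–(f): allowed.
Allowed pairs: 4 of 15.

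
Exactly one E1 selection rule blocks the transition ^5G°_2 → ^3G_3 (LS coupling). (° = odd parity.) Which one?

Initial level: S=2, L=4, J=2, parity odd. Final level: S=1, L=4, J=3, parity even.
Parity must change: odd → even — passes.
ΔS = 0: S: 2 → 1 — fails.
ΔL = 0, ±1 (not L=0↔0): L: 4 → 4, ΔL = +0 — passes.
ΔJ = 0, ±1 (not J=0↔0): J: 2 → 3, ΔJ = +1 — passes.

the ΔS = 0 rule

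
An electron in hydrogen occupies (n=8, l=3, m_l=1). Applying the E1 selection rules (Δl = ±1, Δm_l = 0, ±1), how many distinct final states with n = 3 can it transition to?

3

E1 requires Δl = ±1, so l_f ∈ {2, 4}; with 0 ≤ l_f ≤ n_f−1 = 2, the allowed l_f values are {2}.
For l_f = 2: m_f ∈ {m_i−1, m_i, m_i+1} ∩ [−2, 2] = {0, 1, 2} → 3 states.
Total: 3.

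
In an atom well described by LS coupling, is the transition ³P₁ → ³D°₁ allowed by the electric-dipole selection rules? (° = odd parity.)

allowed

Reading off the term symbols: S 1→1, L 1→2, J 1→1, parity even→odd.
ΔL = 0, ±1 (not L=0↔0): L: 1 → 2, ΔL = +1 — ✓.
Parity must change: even → odd — ✓.
ΔS = 0: S: 1 → 1 — ✓.
ΔJ = 0, ±1 (not J=0↔0): J: 1 → 1, ΔJ = +0 — ✓.
All four E1 rules are satisfied.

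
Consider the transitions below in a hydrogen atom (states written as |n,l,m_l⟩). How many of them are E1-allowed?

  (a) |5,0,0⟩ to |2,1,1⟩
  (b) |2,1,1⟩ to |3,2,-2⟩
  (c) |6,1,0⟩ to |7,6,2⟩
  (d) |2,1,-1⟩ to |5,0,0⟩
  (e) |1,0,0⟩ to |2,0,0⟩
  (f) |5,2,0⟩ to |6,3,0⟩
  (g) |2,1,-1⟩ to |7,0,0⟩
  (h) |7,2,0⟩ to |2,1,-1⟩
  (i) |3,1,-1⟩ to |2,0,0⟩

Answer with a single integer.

(a) allowed
(b) forbidden — Δm_l = -3 (E1 requires Δm_l = 0, ±1)
(c) forbidden — Δl = +5 (E1 requires Δl = ±1); Δm_l = +2 (E1 requires Δm_l = 0, ±1)
(d) allowed
(e) forbidden — Δl = +0 (E1 requires Δl = ±1)
(f) allowed
(g) allowed
(h) allowed
(i) allowed
Total allowed: 6 of 9.

6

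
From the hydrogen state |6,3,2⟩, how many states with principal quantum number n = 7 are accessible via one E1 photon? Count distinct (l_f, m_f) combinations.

E1 requires Δl = ±1, so l_f ∈ {2, 4}; with 0 ≤ l_f ≤ n_f−1 = 6, the allowed l_f values are {2, 4}.
For l_f = 2: m_f ∈ {m_i−1, m_i, m_i+1} ∩ [−2, 2] = {1, 2} → 2 states.
For l_f = 4: m_f ∈ {m_i−1, m_i, m_i+1} ∩ [−4, 4] = {1, 2, 3} → 3 states.
Total: 5.

5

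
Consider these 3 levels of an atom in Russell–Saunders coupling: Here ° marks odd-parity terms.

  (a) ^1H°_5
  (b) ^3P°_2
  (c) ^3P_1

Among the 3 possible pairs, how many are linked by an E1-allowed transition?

1

(a)–(b): forbidden (parity, ΔS, ΔL, ΔJ).
(a)–(c): forbidden (ΔS, ΔL, ΔJ).
(b)–(c): allowed.
Allowed pairs: 1 of 3.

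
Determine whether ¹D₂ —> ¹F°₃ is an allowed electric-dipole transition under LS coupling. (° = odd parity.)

allowed

Initial level: S=0, L=2, J=2, parity even. Final level: S=0, L=3, J=3, parity odd.
Parity must change: even → odd — ok.
ΔJ = 0, ±1 (not J=0↔0): J: 2 → 3, ΔJ = +1 — ok.
ΔL = 0, ±1 (not L=0↔0): L: 2 → 3, ΔL = +1 — ok.
ΔS = 0: S: 0 → 0 — ok.
All four E1 rules are satisfied.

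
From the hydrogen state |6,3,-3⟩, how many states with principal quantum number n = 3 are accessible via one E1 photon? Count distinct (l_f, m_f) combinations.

1

E1 requires Δl = ±1, so l_f ∈ {2, 4}; with 0 ≤ l_f ≤ n_f−1 = 2, the allowed l_f values are {2}.
For l_f = 2: m_f ∈ {m_i−1, m_i, m_i+1} ∩ [−2, 2] = {-2} → 1 state.
Total: 1.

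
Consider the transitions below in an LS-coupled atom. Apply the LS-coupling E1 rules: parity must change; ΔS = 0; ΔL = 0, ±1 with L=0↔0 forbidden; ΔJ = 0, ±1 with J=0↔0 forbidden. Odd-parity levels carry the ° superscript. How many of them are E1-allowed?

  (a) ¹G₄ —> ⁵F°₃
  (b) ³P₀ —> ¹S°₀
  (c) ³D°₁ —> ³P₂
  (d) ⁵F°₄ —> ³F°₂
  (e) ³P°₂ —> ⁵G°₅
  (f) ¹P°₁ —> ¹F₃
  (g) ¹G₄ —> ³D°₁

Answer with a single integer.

1

(a) forbidden (ΔS fails)
(b) forbidden (ΔS, ΔJ fail)
(c) allowed
(d) forbidden (parity, ΔS, ΔJ fail)
(e) forbidden (parity, ΔS, ΔL, ΔJ fail)
(f) forbidden (ΔL, ΔJ fail)
(g) forbidden (ΔS, ΔL, ΔJ fail)
Total allowed: 1 of 7.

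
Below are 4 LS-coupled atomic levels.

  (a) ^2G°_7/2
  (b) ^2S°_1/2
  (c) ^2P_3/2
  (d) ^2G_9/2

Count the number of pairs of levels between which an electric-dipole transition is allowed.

(a)–(b): forbidden (parity, ΔL, ΔJ).
(a)–(c): forbidden (ΔL, ΔJ).
(a)–(d): allowed.
(b)–(c): allowed.
(b)–(d): forbidden (ΔL, ΔJ).
(c)–(d): forbidden (parity, ΔL, ΔJ).
Allowed pairs: 2 of 6.

2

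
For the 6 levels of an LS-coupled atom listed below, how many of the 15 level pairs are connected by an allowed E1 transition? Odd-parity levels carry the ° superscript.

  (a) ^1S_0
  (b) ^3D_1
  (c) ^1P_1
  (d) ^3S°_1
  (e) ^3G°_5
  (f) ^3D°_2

(a)–(b): forbidden (parity, ΔS, ΔL).
(a)–(c): forbidden (parity).
(a)–(d): forbidden (ΔS, ΔL).
(a)–(e): forbidden (ΔS, ΔL, ΔJ).
(a)–(f): forbidden (ΔS, ΔL, ΔJ).
(b)–(c): forbidden (parity, ΔS).
(b)–(d): forbidden (ΔL).
(b)–(e): forbidden (ΔL, ΔJ).
(b)–(f): allowed.
(c)–(d): forbidden (ΔS).
(c)–(e): forbidden (ΔS, ΔL, ΔJ).
(c)–(f): forbidden (ΔS).
(d)–(e): forbidden (parity, ΔL, ΔJ).
(d)–(f): forbidden (parity, ΔL).
(e)–(f): forbidden (parity, ΔL, ΔJ).
Allowed pairs: 1 of 15.

1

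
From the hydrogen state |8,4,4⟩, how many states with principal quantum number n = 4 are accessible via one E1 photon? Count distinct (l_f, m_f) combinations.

1

E1 requires Δl = ±1, so l_f ∈ {3, 5}; with 0 ≤ l_f ≤ n_f−1 = 3, the allowed l_f values are {3}.
For l_f = 3: m_f ∈ {m_i−1, m_i, m_i+1} ∩ [−3, 3] = {3} → 1 state.
Total: 1.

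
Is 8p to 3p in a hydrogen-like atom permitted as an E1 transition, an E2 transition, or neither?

Δl = 1 − 1 = +0; l_i + l_f = 2.
E1 (Δl = ±1): not satisfied.
E2 (Δl = 0,±2, l_i+l_f ≥ 2): satisfied.

E2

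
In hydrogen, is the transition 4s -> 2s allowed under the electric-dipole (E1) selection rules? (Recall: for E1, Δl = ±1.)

forbidden

Initial l = 0, final l = 0, so Δl = +0. E1 requires Δl = ±1: ✗.
The transition is electric-dipole forbidden.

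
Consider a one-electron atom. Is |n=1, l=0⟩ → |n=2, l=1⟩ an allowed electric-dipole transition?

l: 0 → 1 (Δl = +1). Δl = ±1 satisfied.
All E1 selection rules are satisfied.

allowed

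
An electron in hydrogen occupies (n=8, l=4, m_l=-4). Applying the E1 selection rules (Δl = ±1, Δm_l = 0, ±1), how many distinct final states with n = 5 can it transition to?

1

E1 requires Δl = ±1, so l_f ∈ {3, 5}; with 0 ≤ l_f ≤ n_f−1 = 4, the allowed l_f values are {3}.
For l_f = 3: m_f ∈ {m_i−1, m_i, m_i+1} ∩ [−3, 3] = {-3} → 1 state.
Total: 1.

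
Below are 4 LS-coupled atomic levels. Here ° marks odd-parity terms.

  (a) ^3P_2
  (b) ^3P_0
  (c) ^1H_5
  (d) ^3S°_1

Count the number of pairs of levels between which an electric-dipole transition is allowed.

(a)–(b): forbidden (parity, ΔJ).
(a)–(c): forbidden (parity, ΔS, ΔL, ΔJ).
(a)–(d): allowed.
(b)–(c): forbidden (parity, ΔS, ΔL, ΔJ).
(b)–(d): allowed.
(c)–(d): forbidden (ΔS, ΔL, ΔJ).
Allowed pairs: 2 of 6.

2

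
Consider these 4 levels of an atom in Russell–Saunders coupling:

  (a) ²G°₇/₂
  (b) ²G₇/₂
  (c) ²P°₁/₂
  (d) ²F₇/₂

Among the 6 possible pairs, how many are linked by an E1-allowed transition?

(a)–(b): allowed.
(a)–(c): forbidden (parity, ΔL, ΔJ).
(a)–(d): allowed.
(b)–(c): forbidden (ΔL, ΔJ).
(b)–(d): forbidden (parity).
(c)–(d): forbidden (ΔL, ΔJ).
Allowed pairs: 2 of 6.

2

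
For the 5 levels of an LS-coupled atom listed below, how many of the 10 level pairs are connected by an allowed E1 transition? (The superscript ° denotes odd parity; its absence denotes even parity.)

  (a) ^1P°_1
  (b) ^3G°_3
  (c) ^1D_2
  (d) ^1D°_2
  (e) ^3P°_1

2

(a)–(b): forbidden (parity, ΔS, ΔL, ΔJ).
(a)–(c): allowed.
(a)–(d): forbidden (parity).
(a)–(e): forbidden (parity, ΔS).
(b)–(c): forbidden (ΔS, ΔL).
(b)–(d): forbidden (parity, ΔS, ΔL).
(b)–(e): forbidden (parity, ΔL, ΔJ).
(c)–(d): allowed.
(c)–(e): forbidden (ΔS).
(d)–(e): forbidden (parity, ΔS).
Allowed pairs: 2 of 10.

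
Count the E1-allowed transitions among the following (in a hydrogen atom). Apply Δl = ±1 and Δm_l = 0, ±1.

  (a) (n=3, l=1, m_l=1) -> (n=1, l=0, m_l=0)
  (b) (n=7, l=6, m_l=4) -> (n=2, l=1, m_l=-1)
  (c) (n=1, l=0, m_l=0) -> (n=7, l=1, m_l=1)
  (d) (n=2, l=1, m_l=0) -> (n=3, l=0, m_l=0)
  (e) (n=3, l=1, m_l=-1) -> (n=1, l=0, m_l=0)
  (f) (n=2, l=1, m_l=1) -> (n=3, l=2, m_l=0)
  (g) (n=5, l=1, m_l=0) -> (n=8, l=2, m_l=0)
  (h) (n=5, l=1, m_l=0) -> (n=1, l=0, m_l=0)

7

(a) allowed
(b) forbidden — Δl = -5 (E1 requires Δl = ±1); Δm_l = -5 (E1 requires Δm_l = 0, ±1)
(c) allowed
(d) allowed
(e) allowed
(f) allowed
(g) allowed
(h) allowed
Total allowed: 7 of 8.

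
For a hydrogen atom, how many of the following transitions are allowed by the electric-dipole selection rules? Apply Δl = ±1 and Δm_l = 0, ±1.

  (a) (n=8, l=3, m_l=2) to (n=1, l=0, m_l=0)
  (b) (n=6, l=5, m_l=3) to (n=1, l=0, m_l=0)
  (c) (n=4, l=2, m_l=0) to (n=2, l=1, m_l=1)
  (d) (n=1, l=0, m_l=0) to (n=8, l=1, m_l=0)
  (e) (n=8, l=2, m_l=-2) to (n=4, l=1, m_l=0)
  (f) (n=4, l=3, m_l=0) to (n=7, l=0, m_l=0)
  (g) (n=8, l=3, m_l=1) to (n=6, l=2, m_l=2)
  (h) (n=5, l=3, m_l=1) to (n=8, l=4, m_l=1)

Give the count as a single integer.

4

(a) forbidden — Δl = -3 (E1 requires Δl = ±1); Δm_l = -2 (E1 requires Δm_l = 0, ±1)
(b) forbidden — Δl = -5 (E1 requires Δl = ±1); Δm_l = -3 (E1 requires Δm_l = 0, ±1)
(c) allowed
(d) allowed
(e) forbidden — Δm_l = +2 (E1 requires Δm_l = 0, ±1)
(f) forbidden — Δl = -3 (E1 requires Δl = ±1)
(g) allowed
(h) allowed
Total allowed: 4 of 8.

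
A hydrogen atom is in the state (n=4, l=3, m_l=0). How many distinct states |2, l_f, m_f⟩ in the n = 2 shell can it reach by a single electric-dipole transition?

0

E1 requires l_f ∈ {2, 4}, but neither lies in [0, 1], so no final state is reachable.
Total: 0.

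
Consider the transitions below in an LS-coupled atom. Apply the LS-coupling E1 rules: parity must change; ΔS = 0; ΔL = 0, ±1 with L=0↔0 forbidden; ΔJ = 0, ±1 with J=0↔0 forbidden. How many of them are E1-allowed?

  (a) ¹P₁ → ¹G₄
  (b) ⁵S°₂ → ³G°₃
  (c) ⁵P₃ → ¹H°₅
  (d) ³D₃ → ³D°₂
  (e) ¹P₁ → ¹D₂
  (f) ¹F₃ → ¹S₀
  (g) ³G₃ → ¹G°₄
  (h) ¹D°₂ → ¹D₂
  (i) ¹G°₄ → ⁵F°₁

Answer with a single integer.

2

(a) forbidden (parity, ΔL, ΔJ fail)
(b) forbidden (parity, ΔS, ΔL fail)
(c) forbidden (ΔS, ΔL, ΔJ fail)
(d) allowed
(e) forbidden (parity fails)
(f) forbidden (parity, ΔL, ΔJ fail)
(g) forbidden (ΔS fails)
(h) allowed
(i) forbidden (parity, ΔS, ΔJ fail)
Total allowed: 2 of 9.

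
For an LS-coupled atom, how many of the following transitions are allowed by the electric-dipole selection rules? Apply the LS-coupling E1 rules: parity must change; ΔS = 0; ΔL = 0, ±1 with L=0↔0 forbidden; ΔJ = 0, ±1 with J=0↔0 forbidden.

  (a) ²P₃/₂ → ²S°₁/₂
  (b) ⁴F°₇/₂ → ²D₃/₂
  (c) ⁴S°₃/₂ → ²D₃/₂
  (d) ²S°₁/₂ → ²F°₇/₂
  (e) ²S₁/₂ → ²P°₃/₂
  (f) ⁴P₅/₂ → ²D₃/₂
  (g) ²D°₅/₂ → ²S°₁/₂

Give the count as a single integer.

(a) allowed
(b) forbidden (ΔS, ΔJ fail)
(c) forbidden (ΔS, ΔL fail)
(d) forbidden (parity, ΔL, ΔJ fail)
(e) allowed
(f) forbidden (parity, ΔS fail)
(g) forbidden (parity, ΔL, ΔJ fail)
Total allowed: 2 of 7.

2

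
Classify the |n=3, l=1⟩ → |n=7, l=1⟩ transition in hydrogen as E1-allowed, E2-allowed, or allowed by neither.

E2

Δl = 1 − 1 = +0; l_i + l_f = 2.
E1 (Δl = ±1): not satisfied.
E2 (Δl = 0,±2, l_i+l_f ≥ 2): satisfied.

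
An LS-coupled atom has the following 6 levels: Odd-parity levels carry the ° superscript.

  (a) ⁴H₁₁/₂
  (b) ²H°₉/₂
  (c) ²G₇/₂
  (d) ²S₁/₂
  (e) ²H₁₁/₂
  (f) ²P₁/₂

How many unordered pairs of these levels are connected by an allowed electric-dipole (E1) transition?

2

(a)–(b): forbidden (ΔS).
(a)–(c): forbidden (parity, ΔS, ΔJ).
(a)–(d): forbidden (parity, ΔS, ΔL, ΔJ).
(a)–(e): forbidden (parity, ΔS).
(a)–(f): forbidden (parity, ΔS, ΔL, ΔJ).
(b)–(c): allowed.
(b)–(d): forbidden (ΔL, ΔJ).
(b)–(e): allowed.
(b)–(f): forbidden (ΔL, ΔJ).
(c)–(d): forbidden (parity, ΔL, ΔJ).
(c)–(e): forbidden (parity, ΔJ).
(c)–(f): forbidden (parity, ΔL, ΔJ).
(d)–(e): forbidden (parity, ΔL, ΔJ).
(d)–(f): forbidden (parity).
(e)–(f): forbidden (parity, ΔL, ΔJ).
Allowed pairs: 2 of 15.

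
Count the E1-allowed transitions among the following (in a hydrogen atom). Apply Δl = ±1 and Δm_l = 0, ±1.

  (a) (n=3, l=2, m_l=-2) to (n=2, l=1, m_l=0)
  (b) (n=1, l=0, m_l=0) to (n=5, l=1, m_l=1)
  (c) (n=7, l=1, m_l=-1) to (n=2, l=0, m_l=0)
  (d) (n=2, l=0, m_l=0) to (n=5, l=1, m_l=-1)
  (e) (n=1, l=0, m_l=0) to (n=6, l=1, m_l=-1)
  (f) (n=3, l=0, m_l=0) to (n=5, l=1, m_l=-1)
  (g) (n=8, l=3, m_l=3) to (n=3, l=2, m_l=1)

5

(a) forbidden — Δm_l = +2 (E1 requires Δm_l = 0, ±1)
(b) allowed
(c) allowed
(d) allowed
(e) allowed
(f) allowed
(g) forbidden — Δm_l = -2 (E1 requires Δm_l = 0, ±1)
Total allowed: 5 of 7.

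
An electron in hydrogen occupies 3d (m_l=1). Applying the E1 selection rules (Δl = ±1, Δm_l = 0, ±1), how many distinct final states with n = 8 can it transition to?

5

E1 requires Δl = ±1, so l_f ∈ {1, 3}; with 0 ≤ l_f ≤ n_f−1 = 7, the allowed l_f values are {1, 3}.
For l_f = 1: m_f ∈ {m_i−1, m_i, m_i+1} ∩ [−1, 1] = {0, 1} → 2 states.
For l_f = 3: m_f ∈ {m_i−1, m_i, m_i+1} ∩ [−3, 3] = {0, 1, 2} → 3 states.
Total: 5.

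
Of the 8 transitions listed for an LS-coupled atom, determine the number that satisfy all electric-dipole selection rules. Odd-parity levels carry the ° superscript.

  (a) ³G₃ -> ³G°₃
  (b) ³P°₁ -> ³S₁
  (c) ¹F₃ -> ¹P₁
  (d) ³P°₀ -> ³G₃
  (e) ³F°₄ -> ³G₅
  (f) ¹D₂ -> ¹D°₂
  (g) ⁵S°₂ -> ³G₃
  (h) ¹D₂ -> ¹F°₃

(a) allowed
(b) allowed
(c) forbidden (parity, ΔL, ΔJ fail)
(d) forbidden (ΔL, ΔJ fail)
(e) allowed
(f) allowed
(g) forbidden (ΔS, ΔL fail)
(h) allowed
Total allowed: 5 of 8.

5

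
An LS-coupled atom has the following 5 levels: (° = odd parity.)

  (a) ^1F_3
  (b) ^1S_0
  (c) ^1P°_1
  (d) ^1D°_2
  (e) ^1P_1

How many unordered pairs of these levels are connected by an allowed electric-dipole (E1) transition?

(a)–(b): forbidden (parity, ΔL, ΔJ).
(a)–(c): forbidden (ΔL, ΔJ).
(a)–(d): allowed.
(a)–(e): forbidden (parity, ΔL, ΔJ).
(b)–(c): allowed.
(b)–(d): forbidden (ΔL, ΔJ).
(b)–(e): forbidden (parity).
(c)–(d): forbidden (parity).
(c)–(e): allowed.
(d)–(e): allowed.
Allowed pairs: 4 of 10.

4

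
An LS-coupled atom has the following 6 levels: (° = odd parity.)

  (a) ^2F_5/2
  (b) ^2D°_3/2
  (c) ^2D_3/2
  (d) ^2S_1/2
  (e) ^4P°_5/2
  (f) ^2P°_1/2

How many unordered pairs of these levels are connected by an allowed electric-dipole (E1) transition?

4

(a)–(b): allowed.
(a)–(c): forbidden (parity).
(a)–(d): forbidden (parity, ΔL, ΔJ).
(a)–(e): forbidden (ΔS, ΔL).
(a)–(f): forbidden (ΔL, ΔJ).
(b)–(c): allowed.
(b)–(d): forbidden (ΔL).
(b)–(e): forbidden (parity, ΔS).
(b)–(f): forbidden (parity).
(c)–(d): forbidden (parity, ΔL).
(c)–(e): forbidden (ΔS).
(c)–(f): allowed.
(d)–(e): forbidden (ΔS, ΔJ).
(d)–(f): allowed.
(e)–(f): forbidden (parity, ΔS, ΔJ).
Allowed pairs: 4 of 15.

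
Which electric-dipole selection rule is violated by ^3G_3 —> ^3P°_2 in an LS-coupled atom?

the ΔL = 0, ±1 rule

Reading off the term symbols: S 1→1, L 4→1, J 3→2, parity even→odd.
ΔJ = 0, ±1 (not J=0↔0): J: 3 → 2, ΔJ = -1 — ✓.
Parity must change: even → odd — ✓.
ΔL = 0, ±1 (not L=0↔0): L: 4 → 1, ΔL = -3 — ✗.
ΔS = 0: S: 1 → 1 — ✓.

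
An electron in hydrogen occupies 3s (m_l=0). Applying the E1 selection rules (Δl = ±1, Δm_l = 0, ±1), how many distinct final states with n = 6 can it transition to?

3

E1 requires Δl = ±1, so l_f ∈ {-1, 1}; with 0 ≤ l_f ≤ n_f−1 = 5, the allowed l_f values are {1}.
For l_f = 1: m_f ∈ {m_i−1, m_i, m_i+1} ∩ [−1, 1] = {-1, 0, 1} → 3 states.
Total: 3.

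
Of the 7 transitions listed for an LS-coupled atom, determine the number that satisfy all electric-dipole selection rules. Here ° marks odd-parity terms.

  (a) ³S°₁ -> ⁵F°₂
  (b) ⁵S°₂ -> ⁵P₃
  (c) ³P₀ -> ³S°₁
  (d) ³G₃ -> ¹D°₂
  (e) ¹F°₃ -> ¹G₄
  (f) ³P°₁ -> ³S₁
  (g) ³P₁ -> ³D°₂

5

(a) forbidden (parity, ΔS, ΔL fail)
(b) allowed
(c) allowed
(d) forbidden (ΔS, ΔL fail)
(e) allowed
(f) allowed
(g) allowed
Total allowed: 5 of 7.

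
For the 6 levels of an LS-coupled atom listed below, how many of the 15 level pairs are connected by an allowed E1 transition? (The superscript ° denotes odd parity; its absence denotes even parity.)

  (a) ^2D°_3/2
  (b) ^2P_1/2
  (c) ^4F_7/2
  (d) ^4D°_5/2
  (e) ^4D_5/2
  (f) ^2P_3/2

4

(a)–(b): allowed.
(a)–(c): forbidden (ΔS, ΔJ).
(a)–(d): forbidden (parity, ΔS).
(a)–(e): forbidden (ΔS).
(a)–(f): allowed.
(b)–(c): forbidden (parity, ΔS, ΔL, ΔJ).
(b)–(d): forbidden (ΔS, ΔJ).
(b)–(e): forbidden (parity, ΔS, ΔJ).
(b)–(f): forbidden (parity).
(c)–(d): allowed.
(c)–(e): forbidden (parity).
(c)–(f): forbidden (parity, ΔS, ΔL, ΔJ).
(d)–(e): allowed.
(d)–(f): forbidden (ΔS).
(e)–(f): forbidden (parity, ΔS).
Allowed pairs: 4 of 15.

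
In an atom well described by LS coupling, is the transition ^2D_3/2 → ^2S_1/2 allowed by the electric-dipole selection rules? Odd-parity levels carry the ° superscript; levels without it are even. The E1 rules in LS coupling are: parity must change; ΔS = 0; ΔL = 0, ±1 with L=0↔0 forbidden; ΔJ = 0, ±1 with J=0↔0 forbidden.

forbidden

Reading off the term symbols: S 1/2→1/2, L 2→0, J 3/2→1/2, parity even→even.
Parity must change: even → even — violated.
ΔS = 0: S: 1/2 → 1/2 — satisfied.
ΔL = 0, ±1 (not L=0↔0): L: 2 → 0, ΔL = -2 — violated.
ΔJ = 0, ±1 (not J=0↔0): J: 3/2 → 1/2, ΔJ = -1 — satisfied.
Rule(s) violated: parity, ΔL.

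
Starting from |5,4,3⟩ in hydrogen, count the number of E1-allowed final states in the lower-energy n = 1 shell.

0

E1 requires l_f ∈ {3, 5}, but neither lies in [0, 0], so no final state is reachable.
Total: 0.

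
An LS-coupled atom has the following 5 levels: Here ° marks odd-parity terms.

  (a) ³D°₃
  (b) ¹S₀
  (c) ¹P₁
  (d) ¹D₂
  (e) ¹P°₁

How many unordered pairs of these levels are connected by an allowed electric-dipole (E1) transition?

(a)–(b): forbidden (ΔS, ΔL, ΔJ).
(a)–(c): forbidden (ΔS, ΔJ).
(a)–(d): forbidden (ΔS).
(a)–(e): forbidden (parity, ΔS, ΔJ).
(b)–(c): forbidden (parity).
(b)–(d): forbidden (parity, ΔL, ΔJ).
(b)–(e): allowed.
(c)–(d): forbidden (parity).
(c)–(e): allowed.
(d)–(e): allowed.
Allowed pairs: 3 of 10.

3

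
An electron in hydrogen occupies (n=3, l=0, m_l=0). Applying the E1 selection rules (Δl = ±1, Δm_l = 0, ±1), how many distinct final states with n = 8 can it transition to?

3

E1 requires Δl = ±1, so l_f ∈ {-1, 1}; with 0 ≤ l_f ≤ n_f−1 = 7, the allowed l_f values are {1}.
For l_f = 1: m_f ∈ {m_i−1, m_i, m_i+1} ∩ [−1, 1] = {-1, 0, 1} → 3 states.
Total: 3.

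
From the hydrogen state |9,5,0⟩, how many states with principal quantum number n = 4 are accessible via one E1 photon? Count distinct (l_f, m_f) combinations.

E1 requires l_f ∈ {4, 6}, but neither lies in [0, 3], so no final state is reachable.
Total: 0.

0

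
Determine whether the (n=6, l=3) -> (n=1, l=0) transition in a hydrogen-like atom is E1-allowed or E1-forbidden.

forbidden

Initial l = 3, final l = 0, so Δl = -3. E1 requires Δl = ±1: ✗.
The transition is electric-dipole forbidden.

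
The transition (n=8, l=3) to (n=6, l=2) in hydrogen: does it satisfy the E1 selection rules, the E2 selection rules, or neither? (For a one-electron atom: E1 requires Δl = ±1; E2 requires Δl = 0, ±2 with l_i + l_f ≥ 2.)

Δl = 2 − 3 = -1; l_i + l_f = 5.
E1 (Δl = ±1): satisfied.
E2 (Δl = 0,±2, l_i+l_f ≥ 2): not satisfied.

E1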